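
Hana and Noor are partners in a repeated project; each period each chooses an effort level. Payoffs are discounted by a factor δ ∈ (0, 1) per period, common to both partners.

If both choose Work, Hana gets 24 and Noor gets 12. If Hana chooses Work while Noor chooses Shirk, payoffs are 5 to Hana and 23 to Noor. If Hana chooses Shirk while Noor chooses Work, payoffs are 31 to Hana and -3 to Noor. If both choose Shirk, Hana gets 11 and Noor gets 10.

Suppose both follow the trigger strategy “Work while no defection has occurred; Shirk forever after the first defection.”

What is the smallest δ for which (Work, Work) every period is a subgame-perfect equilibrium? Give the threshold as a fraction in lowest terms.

Hana: cooperation gives 24 each period; deviation gives 31 once then 11 forever.
  24/(1−δ) ≥ 31 + 11δ/(1−δ) ⇒ δ ≥ 7/20.
Noor: cooperation gives 12 each period; deviation gives 23 once then 10 forever.
  δ ≥ 11/13.
Both must hold, so the binding constraint is Noor's: δ ≥ 11/13.

11/13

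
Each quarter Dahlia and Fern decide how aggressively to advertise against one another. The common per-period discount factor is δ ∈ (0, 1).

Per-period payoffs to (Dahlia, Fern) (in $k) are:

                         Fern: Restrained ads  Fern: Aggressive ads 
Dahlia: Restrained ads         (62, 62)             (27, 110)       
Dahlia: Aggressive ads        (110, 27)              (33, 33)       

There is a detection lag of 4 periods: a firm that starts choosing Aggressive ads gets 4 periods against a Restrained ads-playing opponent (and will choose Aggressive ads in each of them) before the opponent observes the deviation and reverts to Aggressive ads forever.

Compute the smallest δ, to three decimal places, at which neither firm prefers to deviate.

Deviating for the 4 undetected periods gains 110−62 = 48 per period over cooperation, then loses 62−33 = 29 per period forever once punishment starts.
Gain: 48(1 + δ + … + δ^3); loss: 29·δ^4/(1−δ).
No profitable deviation ⇔ 48(1−δ^4) ≤ 29·δ^4, i.e. δ^4 ≥ 48/(48+29) = 48/77.
Hence δ ≥ (48/77)^(1/4) ≈ 0.889.

0.889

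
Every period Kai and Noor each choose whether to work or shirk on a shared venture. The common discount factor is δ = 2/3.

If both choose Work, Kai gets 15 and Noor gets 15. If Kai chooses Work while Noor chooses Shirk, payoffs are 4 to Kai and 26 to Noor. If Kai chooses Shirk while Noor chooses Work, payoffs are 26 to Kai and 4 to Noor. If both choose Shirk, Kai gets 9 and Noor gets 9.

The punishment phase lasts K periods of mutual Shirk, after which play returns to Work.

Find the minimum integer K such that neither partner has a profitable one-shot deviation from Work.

IC: δ(1−δ^K)/(1−δ) ≥ (26−15)/(15−9) = 11/6.
With δ = 2/3: need 1 − δ^K ≥ 11/6·(1−2/3)/(2/3), i.e. δ^K ≤ 0.0833.
Since (2/3)^6 = 0.0878 and (2/3)^7 = 0.0585, the smallest such K is 7.

7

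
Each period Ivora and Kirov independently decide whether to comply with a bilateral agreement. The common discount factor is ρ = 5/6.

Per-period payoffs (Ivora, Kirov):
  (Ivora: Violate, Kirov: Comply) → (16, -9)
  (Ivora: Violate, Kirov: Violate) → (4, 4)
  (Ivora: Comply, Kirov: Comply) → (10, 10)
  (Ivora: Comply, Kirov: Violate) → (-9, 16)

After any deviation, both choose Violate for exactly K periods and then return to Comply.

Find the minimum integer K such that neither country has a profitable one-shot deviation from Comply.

Need Σ_{k=1}^{K} ρ^k ≥ (16−10)/(10−4) = 1.0000 at ρ = 5/6.
At K = 1 the sum is 0.8333 < 1.0000; at K = 2 it is 1.5278 ≥ 1.0000.
So the minimum punishment length is K = 2.

2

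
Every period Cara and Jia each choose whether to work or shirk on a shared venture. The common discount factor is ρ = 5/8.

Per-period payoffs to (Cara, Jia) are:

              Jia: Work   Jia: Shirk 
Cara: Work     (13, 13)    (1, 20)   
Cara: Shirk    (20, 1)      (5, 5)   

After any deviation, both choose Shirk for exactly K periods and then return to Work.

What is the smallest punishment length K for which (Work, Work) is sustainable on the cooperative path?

2

No profitable deviation requires (13−5)(ρ+…+ρ^K) ≥ 20−13, i.e. ρ+…+ρ^K ≥ 7/8 ≈ 0.8750.
With ρ = 5/8, the partial sums are K=1: 0.6250, K=2: 1.0156.
K = 2 is the first length at which the sum reaches 0.8750.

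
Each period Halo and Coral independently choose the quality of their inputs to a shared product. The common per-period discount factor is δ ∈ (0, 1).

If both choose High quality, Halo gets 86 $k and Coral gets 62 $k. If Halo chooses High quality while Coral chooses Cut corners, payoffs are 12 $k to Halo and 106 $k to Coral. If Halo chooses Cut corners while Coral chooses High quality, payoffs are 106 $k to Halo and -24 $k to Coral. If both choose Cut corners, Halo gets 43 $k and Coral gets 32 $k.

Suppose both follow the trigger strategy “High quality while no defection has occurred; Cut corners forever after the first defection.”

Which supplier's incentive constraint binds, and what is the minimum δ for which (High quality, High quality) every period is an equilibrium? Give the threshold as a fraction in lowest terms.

For Halo: deviation gain 106−86 = 20, per-period punishment loss 86−43 = 43. IC gives δ ≥ 20/63.
For Coral: gain 44, loss 30 per period, so δ ≥ 44/74 = 22/37.
The tighter constraint is Coral's, so cooperation needs δ ≥ 22/37.

Coral; δ ≥ 22/37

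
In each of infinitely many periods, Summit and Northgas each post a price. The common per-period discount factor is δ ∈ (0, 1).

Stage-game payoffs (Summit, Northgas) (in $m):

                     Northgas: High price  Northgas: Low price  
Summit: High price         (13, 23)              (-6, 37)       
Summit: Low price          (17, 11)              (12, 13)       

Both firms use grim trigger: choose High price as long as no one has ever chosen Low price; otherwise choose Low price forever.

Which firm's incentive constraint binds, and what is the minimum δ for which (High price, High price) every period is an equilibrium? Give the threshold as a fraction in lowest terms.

Summit; δ ≥ 4/5

Summit's threshold: (17−13)/(17−12) = 4/5.
Northgas's threshold: (37−23)/(37−13) = 7/12.
4/5 > 7/12, so Summit binds and δ* = 4/5.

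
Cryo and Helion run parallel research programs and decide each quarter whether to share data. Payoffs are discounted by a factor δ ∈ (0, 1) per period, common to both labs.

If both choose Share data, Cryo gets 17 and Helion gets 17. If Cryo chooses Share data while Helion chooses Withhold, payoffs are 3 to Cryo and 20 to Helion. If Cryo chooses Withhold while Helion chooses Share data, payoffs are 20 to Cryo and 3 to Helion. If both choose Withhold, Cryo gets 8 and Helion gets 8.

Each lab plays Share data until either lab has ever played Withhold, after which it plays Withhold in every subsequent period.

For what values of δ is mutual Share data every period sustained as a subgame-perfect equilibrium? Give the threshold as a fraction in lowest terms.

1/4

One-period gain from deviating is 20 − 17 = 3. The loss is 17 − 8 = 9 in every subsequent period, with present value 9·δ/(1−δ).
Deviation is unprofitable when 9·δ/(1−δ) ≥ 3, i.e. δ/(1−δ) ≥ 1/3.
Equivalently δ ≥ 3/(3+9) = 1/4.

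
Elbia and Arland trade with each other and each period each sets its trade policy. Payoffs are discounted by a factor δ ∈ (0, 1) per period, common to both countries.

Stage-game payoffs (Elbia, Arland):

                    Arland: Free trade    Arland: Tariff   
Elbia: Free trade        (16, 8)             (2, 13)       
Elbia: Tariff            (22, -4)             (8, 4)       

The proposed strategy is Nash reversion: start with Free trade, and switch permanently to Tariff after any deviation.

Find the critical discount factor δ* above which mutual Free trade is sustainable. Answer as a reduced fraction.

5/9

Elbia's threshold: (22−16)/(22−8) = 3/7.
Arland's threshold: (13−8)/(13−4) = 5/9.
3/7 < 5/9, so Arland binds and δ* = 5/9.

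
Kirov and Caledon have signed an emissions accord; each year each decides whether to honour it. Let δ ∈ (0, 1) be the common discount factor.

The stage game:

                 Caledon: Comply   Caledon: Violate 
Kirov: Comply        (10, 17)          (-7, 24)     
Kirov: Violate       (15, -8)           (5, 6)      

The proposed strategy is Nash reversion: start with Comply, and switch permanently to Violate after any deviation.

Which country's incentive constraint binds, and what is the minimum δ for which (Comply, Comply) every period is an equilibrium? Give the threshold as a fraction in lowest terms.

Kirov's threshold: (15−10)/(15−5) = 1/2.
Caledon's threshold: (24−17)/(24−6) = 7/18.
1/2 > 7/18, so Kirov binds and δ* = 1/2.

Kirov; δ ≥ 1/2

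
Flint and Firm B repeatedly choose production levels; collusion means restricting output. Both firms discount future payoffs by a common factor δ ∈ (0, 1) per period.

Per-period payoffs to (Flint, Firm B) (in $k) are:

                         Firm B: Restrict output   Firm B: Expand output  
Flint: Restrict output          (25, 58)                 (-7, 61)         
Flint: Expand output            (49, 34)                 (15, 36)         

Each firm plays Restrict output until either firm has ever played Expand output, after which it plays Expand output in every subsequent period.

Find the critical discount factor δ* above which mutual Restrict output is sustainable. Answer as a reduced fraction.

12/17

For Flint: deviation gain 49−25 = 24, per-period punishment loss 25−15 = 10. IC gives δ ≥ 24/34 = 12/17.
For Firm B: gain 3, loss 22 per period, so δ ≥ 3/25.
The tighter constraint is Flint's, so cooperation needs δ ≥ 12/17.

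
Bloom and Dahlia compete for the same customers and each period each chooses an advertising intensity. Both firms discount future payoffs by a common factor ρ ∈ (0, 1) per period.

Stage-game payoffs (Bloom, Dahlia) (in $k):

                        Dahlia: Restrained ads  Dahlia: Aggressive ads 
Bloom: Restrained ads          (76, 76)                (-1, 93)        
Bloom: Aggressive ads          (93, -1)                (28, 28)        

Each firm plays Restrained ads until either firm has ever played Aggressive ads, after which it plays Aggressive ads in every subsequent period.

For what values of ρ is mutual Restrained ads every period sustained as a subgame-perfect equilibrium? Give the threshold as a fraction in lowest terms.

Cooperation forever yields 76 each period: 76/(1−ρ).
Deviating yields 93 once, then 28 forever: 93 + 28ρ/(1−ρ).
No profitable deviation requires 76/(1−ρ) ≥ 93 + 28ρ/(1−ρ).
Multiplying by (1−ρ): 76 ≥ 93(1−ρ) + 28ρ = 93 − 65ρ.
So 65ρ ≥ 17, i.e. ρ ≥ 17/65.

17/65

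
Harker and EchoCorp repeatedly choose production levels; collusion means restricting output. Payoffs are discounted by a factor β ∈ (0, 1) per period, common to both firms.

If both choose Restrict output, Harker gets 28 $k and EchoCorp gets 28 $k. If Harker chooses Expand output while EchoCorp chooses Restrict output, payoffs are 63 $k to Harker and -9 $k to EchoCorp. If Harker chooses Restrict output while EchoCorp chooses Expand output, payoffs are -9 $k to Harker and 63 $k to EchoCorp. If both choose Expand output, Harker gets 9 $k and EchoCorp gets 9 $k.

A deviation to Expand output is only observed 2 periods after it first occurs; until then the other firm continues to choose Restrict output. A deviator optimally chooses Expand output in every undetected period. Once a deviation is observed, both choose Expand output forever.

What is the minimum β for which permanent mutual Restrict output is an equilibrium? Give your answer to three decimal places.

A deviator earns 63 for 2 periods, then 9 forever; cooperating earns 28 forever. Multiplying the IC by (1−β):
28 ≥ 63(1−β^2) + 9β^2, so 54·β^2 ≥ 35 and β^2 ≥ 35/54.
β ≥ (35/54)^(1/2) ≈ 0.805.

0.805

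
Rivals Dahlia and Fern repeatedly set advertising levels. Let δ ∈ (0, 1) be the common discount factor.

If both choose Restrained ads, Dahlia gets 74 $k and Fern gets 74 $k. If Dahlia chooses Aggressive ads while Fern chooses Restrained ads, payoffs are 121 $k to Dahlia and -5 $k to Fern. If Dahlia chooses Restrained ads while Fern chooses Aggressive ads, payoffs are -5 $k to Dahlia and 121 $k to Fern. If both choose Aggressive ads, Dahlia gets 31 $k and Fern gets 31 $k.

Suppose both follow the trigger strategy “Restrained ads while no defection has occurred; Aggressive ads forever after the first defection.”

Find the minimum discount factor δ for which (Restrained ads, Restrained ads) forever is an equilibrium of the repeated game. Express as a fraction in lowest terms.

Under grim trigger the critical discount factor is (T−C)/(T−P) with T = 121, C = 74, P = 31.
δ* = (121−74)/(121−31) = 47/90.

47/90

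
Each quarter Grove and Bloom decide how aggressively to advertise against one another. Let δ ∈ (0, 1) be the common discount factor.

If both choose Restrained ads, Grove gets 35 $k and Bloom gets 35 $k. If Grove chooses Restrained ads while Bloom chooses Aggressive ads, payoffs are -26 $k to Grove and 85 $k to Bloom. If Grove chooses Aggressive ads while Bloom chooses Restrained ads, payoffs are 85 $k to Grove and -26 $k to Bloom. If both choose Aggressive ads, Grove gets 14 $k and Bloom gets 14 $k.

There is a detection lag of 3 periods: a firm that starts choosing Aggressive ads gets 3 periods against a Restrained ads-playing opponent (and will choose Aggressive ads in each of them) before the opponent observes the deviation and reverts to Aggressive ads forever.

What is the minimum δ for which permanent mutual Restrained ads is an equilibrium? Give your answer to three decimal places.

Deviating for the 3 undetected periods gains 85−35 = 50 per period over cooperation, then loses 35−14 = 21 per period forever once punishment starts.
Gain: 50(1 + δ + … + δ^2); loss: 21·δ^3/(1−δ).
No profitable deviation ⇔ 50(1−δ^3) ≤ 21·δ^3, i.e. δ^3 ≥ 50/(50+21) = 50/71.
Hence δ ≥ (50/71)^(1/3) ≈ 0.890.

0.890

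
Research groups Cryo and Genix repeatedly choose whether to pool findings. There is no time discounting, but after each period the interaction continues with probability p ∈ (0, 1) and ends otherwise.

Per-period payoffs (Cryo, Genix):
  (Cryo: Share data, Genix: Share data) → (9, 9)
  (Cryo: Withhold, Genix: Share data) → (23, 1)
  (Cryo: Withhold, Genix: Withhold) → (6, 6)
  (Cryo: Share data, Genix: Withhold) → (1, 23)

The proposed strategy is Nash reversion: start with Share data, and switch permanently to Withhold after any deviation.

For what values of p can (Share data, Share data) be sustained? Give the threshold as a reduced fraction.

Expected cooperation value is 9 + p·9 + p²·9 + … = 9/(1−p); deviation gives 23 + p·6/(1−p).
9 ≥ 23(1−p) + 6p ⇒ 17p ≥ 14 ⇒ p ≥ 14/17.

14/17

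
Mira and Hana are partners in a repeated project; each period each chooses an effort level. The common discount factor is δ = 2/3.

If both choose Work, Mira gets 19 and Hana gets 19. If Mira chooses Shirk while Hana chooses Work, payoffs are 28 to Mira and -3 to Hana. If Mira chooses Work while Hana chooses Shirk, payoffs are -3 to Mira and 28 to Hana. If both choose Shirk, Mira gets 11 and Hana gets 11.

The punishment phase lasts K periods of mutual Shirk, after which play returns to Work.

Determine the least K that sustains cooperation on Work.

3

IC: δ(1−δ^K)/(1−δ) ≥ (28−19)/(19−11) = 9/8.
With δ = 2/3: need 1 − δ^K ≥ 9/8·(1−2/3)/(2/3), i.e. δ^K ≤ 0.4375.
Since (2/3)^2 = 0.4444 and (2/3)^3 = 0.2963, the smallest such K is 3.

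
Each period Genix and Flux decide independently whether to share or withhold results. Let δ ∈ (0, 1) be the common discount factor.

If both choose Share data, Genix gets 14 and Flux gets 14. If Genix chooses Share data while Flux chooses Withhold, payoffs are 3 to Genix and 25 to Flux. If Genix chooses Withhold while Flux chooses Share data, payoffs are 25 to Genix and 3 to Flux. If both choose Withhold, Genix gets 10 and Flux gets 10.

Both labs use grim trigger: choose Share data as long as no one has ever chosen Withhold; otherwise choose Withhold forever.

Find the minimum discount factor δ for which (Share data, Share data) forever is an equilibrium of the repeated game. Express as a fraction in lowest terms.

One-period gain from deviating is 25 − 14 = 11. The loss is 14 − 10 = 4 in every subsequent period, with present value 4·δ/(1−δ).
Deviation is unprofitable when 4·δ/(1−δ) ≥ 11, i.e. δ/(1−δ) ≥ 11/4.
Equivalently δ ≥ 11/(11+4) = 11/15.

11/15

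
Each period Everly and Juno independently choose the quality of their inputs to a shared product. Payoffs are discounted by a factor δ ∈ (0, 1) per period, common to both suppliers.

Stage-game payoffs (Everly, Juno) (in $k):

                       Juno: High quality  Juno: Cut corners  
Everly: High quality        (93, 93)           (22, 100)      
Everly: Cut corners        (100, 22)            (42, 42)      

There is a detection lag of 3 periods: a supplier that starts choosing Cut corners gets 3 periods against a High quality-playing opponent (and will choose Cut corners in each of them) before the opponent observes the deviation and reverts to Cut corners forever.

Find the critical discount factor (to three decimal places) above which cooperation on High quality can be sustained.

0.494

The best deviation is to choose Cut corners for all 3 undetected periods, earning 100 each, then 42 forever once detected.
Deviation value: 100(1−δ^3)/(1−δ) + 42δ^3/(1−δ); cooperation value: 93/(1−δ).
IC: 93 ≥ 100(1−δ^3) + 42δ^3 = 100 − 58δ^3.
So δ^3 ≥ 7/58, giving δ ≥ (7/58)^(1/3) ≈ 0.494.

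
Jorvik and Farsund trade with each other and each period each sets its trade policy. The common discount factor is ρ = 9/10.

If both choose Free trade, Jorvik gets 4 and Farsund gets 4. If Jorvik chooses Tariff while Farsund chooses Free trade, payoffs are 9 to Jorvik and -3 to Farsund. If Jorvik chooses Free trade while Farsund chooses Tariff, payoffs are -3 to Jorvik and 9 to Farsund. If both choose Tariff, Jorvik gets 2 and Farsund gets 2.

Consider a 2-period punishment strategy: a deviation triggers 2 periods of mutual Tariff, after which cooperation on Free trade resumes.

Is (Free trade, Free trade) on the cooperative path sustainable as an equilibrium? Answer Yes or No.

Comparing payoff streams over the 3 periods until play realigns: cooperate → 4(1+ρ+…+ρ^2); deviate → 9 + 2(ρ+…+ρ^2).
Cooperation is sustained iff (4−2)(ρ+…+ρ^2) ≥ 9−4.
ρ+…+ρ^2 = 9/10·(1−(9/10)^2)/(1−9/10) = 1.7100, and (9−4)/(4−2) = 2.5000.
1.7100 < 2.5000, so cooperation is not sustainable.

No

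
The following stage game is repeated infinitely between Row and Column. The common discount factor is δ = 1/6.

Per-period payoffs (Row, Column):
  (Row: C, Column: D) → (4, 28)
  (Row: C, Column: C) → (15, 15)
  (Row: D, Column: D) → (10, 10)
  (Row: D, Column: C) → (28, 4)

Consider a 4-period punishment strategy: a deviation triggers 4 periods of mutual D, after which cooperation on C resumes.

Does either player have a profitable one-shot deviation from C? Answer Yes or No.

Yes

A one-shot deviation gives 28 now, then 10 for 4 periods, then back to 15.
Gain from deviating: (28−15) today; loss: (15−10) in each of the next 4 periods.
No-deviation condition: (15−10)(δ+…+δ^4) ≥ 28−15, i.e. δ+…+δ^4 ≥ 13/5.
At δ = 1/6: δ+…+δ^4 = 0.1998 < 2.6000.
So cooperation is not sustainable.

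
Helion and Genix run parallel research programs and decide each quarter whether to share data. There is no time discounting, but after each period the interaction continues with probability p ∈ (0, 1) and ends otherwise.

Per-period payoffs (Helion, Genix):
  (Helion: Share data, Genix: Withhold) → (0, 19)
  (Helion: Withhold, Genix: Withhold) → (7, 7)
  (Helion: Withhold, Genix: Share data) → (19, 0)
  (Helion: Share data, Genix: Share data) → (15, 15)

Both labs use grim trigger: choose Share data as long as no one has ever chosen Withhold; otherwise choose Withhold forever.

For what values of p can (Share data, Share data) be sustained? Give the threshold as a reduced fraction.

Expected cooperation value is 15 + p·15 + p²·15 + … = 15/(1−p); deviation gives 19 + p·7/(1−p).
15 ≥ 19(1−p) + 7p ⇒ 12p ≥ 4 ⇒ p ≥ 4/12 = 1/3.

1/3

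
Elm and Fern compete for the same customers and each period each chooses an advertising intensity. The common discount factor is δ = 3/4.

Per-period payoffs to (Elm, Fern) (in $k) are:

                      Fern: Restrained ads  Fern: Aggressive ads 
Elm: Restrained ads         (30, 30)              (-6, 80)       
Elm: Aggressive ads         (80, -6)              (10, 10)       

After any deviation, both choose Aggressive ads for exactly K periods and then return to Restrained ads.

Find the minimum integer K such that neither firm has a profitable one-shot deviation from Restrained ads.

No profitable deviation requires (30−10)(δ+…+δ^K) ≥ 80−30, i.e. δ+…+δ^K ≥ 5/2 ≈ 2.5000.
With δ = 3/4, the partial sums are K=1: 0.7500, K=2: 1.3125, …, K=5: 2.2881, K=6: 2.4661, K=7: 2.5995.
K = 7 is the first length at which the sum reaches 2.5000.

7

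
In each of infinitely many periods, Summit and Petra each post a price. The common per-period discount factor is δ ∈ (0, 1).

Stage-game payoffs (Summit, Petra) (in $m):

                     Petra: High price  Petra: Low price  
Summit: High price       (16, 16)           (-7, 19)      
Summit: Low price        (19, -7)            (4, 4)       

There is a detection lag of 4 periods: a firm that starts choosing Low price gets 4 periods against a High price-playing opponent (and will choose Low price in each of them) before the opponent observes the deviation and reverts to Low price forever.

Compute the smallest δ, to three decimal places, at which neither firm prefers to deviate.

0.669

The best deviation is to choose Low price for all 4 undetected periods, earning 19 each, then 4 forever once detected.
Deviation value: 19(1−δ^4)/(1−δ) + 4δ^4/(1−δ); cooperation value: 16/(1−δ).
IC: 16 ≥ 19(1−δ^4) + 4δ^4 = 19 − 15δ^4.
So δ^4 ≥ 3/15 = 1/5, giving δ ≥ (1/5)^(1/4) ≈ 0.669.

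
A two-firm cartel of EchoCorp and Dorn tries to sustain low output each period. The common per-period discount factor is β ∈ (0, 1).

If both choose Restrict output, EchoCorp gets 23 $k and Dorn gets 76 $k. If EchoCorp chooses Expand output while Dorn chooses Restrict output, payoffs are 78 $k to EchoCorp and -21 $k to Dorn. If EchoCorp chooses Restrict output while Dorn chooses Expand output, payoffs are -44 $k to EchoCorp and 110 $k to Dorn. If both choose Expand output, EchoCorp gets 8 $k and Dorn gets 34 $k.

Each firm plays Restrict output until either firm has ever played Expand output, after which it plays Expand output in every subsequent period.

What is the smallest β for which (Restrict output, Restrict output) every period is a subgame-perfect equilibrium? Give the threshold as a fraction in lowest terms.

EchoCorp: cooperation gives 23 each period; deviation gives 78 once then 8 forever.
  23/(1−β) ≥ 78 + 8β/(1−β) ⇒ β ≥ 55/70 = 11/14.
Dorn: cooperation gives 76 each period; deviation gives 110 once then 34 forever.
  β ≥ 34/76 = 17/38.
Both must hold, so the binding constraint is EchoCorp's: β ≥ 11/14.

11/14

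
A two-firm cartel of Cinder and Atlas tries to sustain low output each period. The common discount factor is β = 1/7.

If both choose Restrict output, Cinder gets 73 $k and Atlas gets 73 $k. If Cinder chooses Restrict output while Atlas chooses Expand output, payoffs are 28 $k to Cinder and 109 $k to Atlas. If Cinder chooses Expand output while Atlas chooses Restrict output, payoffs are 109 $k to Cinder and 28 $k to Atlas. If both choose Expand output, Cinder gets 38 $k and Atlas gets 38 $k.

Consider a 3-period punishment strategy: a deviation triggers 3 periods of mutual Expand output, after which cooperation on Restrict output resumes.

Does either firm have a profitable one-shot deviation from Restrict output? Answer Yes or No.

Yes

A one-shot deviation gives 109 now, then 38 for 3 periods, then back to 73.
Gain from deviating: (109−73) today; loss: (73−38) in each of the next 3 periods.
No-deviation condition: (73−38)(β+…+β^3) ≥ 109−73, i.e. β+…+β^3 ≥ 36/35.
At β = 1/7: β+…+β^3 = 0.1662 < 1.0286.
So cooperation is not sustainable.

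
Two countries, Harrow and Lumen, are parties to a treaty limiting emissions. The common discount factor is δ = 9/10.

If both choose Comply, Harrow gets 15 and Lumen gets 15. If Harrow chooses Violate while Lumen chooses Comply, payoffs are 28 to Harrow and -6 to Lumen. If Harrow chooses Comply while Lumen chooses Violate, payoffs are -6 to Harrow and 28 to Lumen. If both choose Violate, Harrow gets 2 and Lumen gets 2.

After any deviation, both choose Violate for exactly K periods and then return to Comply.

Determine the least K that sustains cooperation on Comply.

No profitable deviation requires (15−2)(δ+…+δ^K) ≥ 28−15, i.e. δ+…+δ^K ≥ 1 ≈ 1.0000.
With δ = 9/10, the partial sums are K=1: 0.9000, K=2: 1.7100.
K = 2 is the first length at which the sum reaches 1.0000.

2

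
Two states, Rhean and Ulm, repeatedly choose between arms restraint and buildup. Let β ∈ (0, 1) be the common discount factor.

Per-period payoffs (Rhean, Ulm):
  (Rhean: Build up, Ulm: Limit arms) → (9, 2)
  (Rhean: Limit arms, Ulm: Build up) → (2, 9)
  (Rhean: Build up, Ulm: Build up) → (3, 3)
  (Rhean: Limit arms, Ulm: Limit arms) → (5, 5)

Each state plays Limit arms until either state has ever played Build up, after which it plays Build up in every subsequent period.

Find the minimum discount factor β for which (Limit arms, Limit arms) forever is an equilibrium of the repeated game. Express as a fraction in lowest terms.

2/3

Under grim trigger the critical discount factor is (T−C)/(T−P) with T = 9, C = 5, P = 3.
β* = (9−5)/(9−3) = 4/6 = 2/3.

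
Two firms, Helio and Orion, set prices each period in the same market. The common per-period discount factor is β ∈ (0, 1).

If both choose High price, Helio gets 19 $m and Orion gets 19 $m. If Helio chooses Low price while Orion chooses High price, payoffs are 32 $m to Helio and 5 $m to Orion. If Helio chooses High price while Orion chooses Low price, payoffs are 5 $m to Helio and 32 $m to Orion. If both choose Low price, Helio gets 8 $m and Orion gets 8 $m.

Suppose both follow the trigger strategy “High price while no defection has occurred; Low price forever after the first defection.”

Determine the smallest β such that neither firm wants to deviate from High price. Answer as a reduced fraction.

Cooperation forever yields 19 each period: 19/(1−β).
Deviating yields 32 once, then 8 forever: 32 + 8β/(1−β).
No profitable deviation requires 19/(1−β) ≥ 32 + 8β/(1−β).
Multiplying by (1−β): 19 ≥ 32(1−β) + 8β = 32 − 24β.
So 24β ≥ 13, i.e. β ≥ 13/24.

13/24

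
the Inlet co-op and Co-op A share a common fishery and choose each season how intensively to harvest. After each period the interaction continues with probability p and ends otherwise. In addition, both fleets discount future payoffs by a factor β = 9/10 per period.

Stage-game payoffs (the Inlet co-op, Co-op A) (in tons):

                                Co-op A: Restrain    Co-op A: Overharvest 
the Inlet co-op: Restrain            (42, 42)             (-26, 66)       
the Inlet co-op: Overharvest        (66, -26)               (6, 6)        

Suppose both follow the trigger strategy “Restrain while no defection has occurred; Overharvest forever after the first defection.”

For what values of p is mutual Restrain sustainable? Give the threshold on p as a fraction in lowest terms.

With continuation probability p and discount β, the effective per-period discount factor is βp.
Grim-trigger IC: βp ≥ (66−42)/(66−6) = 2/5.
So p ≥ (2/5)/(9/10) = 4/9.

4/9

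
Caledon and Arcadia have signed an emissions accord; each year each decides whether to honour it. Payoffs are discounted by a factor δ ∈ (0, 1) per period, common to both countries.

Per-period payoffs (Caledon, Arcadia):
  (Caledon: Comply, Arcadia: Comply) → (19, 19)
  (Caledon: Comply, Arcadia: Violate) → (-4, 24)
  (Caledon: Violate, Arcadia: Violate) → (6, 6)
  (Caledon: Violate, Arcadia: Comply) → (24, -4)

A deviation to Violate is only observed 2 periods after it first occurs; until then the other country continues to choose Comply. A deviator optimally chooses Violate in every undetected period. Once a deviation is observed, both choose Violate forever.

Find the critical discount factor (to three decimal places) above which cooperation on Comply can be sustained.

A deviator earns 24 for 2 periods, then 6 forever; cooperating earns 19 forever. Multiplying the IC by (1−δ):
19 ≥ 24(1−δ^2) + 6δ^2, so 18·δ^2 ≥ 5 and δ^2 ≥ 5/18.
δ ≥ (5/18)^(1/2) ≈ 0.527.

0.527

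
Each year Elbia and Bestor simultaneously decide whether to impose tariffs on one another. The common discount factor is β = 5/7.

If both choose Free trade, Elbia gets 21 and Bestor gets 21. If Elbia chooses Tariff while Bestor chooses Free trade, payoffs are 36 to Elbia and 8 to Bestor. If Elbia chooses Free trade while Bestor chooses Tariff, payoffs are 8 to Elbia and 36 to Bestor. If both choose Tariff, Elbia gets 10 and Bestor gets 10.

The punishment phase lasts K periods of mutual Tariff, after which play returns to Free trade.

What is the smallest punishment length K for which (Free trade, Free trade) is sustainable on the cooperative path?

No profitable deviation requires (21−10)(β+…+β^K) ≥ 36−21, i.e. β+…+β^K ≥ 15/11 ≈ 1.3636.
With β = 5/7, the partial sums are K=1: 0.7143, K=2: 1.2245, K=3: 1.5889.
K = 3 is the first length at which the sum reaches 1.3636.

3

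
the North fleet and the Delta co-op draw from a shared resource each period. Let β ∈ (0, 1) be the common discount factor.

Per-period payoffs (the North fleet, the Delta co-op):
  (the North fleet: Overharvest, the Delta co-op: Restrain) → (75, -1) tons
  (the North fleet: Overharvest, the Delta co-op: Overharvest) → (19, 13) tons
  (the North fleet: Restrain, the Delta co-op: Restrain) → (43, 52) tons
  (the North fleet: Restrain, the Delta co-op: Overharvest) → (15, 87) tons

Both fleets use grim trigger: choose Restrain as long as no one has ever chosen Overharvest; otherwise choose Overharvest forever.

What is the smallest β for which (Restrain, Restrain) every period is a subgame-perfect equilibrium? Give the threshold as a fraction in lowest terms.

the North fleet: cooperation gives 43 each period; deviation gives 75 once then 19 forever.
  43/(1−β) ≥ 75 + 19β/(1−β) ⇒ β ≥ 32/56 = 4/7.
the Delta co-op: cooperation gives 52 each period; deviation gives 87 once then 13 forever.
  β ≥ 35/74.
Both must hold, so the binding constraint is the North fleet's: β ≥ 4/7.

4/7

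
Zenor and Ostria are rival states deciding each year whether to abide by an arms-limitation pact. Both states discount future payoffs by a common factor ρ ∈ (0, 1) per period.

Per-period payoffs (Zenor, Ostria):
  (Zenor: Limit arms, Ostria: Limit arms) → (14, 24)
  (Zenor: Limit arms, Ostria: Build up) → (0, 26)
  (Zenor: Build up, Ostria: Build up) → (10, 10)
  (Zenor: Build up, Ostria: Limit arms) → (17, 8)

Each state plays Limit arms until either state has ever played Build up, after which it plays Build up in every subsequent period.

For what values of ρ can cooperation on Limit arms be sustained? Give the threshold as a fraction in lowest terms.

3/7

For Zenor: deviation gain 17−14 = 3, per-period punishment loss 14−10 = 4. IC gives ρ ≥ 3/7.
For Ostria: gain 2, loss 14 per period, so ρ ≥ 2/16 = 1/8.
The tighter constraint is Zenor's, so cooperation needs ρ ≥ 3/7.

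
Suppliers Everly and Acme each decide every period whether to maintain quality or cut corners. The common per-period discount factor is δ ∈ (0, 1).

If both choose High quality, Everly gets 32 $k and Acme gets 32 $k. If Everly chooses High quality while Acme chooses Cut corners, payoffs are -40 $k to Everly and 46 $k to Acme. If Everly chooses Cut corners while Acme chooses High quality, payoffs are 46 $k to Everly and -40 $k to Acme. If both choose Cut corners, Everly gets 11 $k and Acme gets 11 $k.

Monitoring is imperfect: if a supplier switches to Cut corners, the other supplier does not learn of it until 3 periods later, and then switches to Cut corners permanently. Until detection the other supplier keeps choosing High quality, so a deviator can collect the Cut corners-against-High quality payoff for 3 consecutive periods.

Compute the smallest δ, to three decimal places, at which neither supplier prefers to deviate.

0.737

The best deviation is to choose Cut corners for all 3 undetected periods, earning 46 each, then 11 forever once detected.
Deviation value: 46(1−δ^3)/(1−δ) + 11δ^3/(1−δ); cooperation value: 32/(1−δ).
IC: 32 ≥ 46(1−δ^3) + 11δ^3 = 46 − 35δ^3.
So δ^3 ≥ 14/35 = 2/5, giving δ ≥ (2/5)^(1/3) ≈ 0.737.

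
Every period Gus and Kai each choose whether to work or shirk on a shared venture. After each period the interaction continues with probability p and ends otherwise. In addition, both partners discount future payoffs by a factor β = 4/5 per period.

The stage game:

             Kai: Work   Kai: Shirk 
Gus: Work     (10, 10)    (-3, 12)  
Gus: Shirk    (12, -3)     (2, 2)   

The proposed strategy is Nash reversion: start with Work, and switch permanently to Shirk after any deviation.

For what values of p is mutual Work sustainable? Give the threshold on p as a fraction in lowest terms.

Expected continuation weight on next period's payoff is β·p = 4/5·p, which plays the role of the discount factor.
Cooperation requires 4/5·p ≥ (12−10)/(12−2) = 1/5, hence p ≥ 1/4.

1/4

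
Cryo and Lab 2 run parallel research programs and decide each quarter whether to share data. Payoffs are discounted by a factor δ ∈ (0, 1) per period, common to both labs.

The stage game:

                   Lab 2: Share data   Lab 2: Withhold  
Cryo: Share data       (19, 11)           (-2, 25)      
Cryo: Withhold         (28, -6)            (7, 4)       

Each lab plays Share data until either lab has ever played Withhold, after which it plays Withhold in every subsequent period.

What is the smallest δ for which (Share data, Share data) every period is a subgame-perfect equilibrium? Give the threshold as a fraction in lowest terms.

2/3

Cryo: cooperation gives 19 each period; deviation gives 28 once then 7 forever.
  19/(1−δ) ≥ 28 + 7δ/(1−δ) ⇒ δ ≥ 9/21 = 3/7.
Lab 2: cooperation gives 11 each period; deviation gives 25 once then 4 forever.
  δ ≥ 14/21 = 2/3.
Both must hold, so the binding constraint is Lab 2's: δ ≥ 2/3.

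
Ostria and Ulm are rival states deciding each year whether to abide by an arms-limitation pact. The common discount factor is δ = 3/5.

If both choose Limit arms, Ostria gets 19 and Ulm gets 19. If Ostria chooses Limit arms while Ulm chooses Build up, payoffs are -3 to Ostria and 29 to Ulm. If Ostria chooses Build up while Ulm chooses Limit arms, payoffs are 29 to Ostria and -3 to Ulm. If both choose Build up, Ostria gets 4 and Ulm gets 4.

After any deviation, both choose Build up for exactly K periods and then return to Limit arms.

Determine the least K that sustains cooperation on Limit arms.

No profitable deviation requires (19−4)(δ+…+δ^K) ≥ 29−19, i.e. δ+…+δ^K ≥ 2/3 ≈ 0.6667.
With δ = 3/5, the partial sums are K=1: 0.6000, K=2: 0.9600.
K = 2 is the first length at which the sum reaches 0.6667.

2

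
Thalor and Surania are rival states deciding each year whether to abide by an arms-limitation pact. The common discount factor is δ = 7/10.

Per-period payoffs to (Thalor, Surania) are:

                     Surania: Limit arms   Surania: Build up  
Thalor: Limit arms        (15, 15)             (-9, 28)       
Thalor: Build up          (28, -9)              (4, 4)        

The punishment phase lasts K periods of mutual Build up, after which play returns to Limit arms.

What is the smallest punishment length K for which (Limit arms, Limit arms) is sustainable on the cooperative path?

Need Σ_{k=1}^{K} δ^k ≥ (28−15)/(15−4) = 1.1818 at δ = 7/10.
At K = 1 the sum is 0.7000 < 1.1818; at K = 2 it is 1.1900 ≥ 1.1818.
So the minimum punishment length is K = 2.

2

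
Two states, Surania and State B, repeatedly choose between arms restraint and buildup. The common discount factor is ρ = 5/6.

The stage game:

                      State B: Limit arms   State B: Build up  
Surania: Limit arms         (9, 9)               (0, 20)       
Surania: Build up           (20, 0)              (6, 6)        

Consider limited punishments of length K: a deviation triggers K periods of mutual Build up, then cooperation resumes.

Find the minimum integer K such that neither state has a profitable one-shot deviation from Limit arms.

IC: ρ(1−ρ^K)/(1−ρ) ≥ (20−9)/(9−6) = 11/3.
With ρ = 5/6: need 1 − ρ^K ≥ 11/3·(1−5/6)/(5/6), i.e. ρ^K ≤ 0.2667.
Since (5/6)^7 = 0.2791 and (5/6)^8 = 0.2326, the smallest such K is 8.

8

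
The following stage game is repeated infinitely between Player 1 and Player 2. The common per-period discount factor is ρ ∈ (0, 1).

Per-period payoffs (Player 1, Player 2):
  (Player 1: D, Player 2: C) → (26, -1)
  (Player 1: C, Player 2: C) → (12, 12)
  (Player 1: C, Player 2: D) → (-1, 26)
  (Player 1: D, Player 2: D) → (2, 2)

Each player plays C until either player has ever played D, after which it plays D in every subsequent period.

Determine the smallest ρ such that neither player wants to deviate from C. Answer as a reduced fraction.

Under grim trigger the critical discount factor is (T−C)/(T−P) with T = 26, C = 12, P = 2.
ρ* = (26−12)/(26−2) = 14/24 = 7/12.

7/12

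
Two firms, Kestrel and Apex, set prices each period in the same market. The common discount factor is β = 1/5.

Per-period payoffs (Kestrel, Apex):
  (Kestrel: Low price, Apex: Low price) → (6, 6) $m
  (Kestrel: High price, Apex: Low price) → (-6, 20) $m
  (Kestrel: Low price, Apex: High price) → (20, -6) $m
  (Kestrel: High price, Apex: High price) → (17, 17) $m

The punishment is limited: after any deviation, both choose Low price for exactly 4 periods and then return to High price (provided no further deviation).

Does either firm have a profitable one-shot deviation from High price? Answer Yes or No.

Comparing payoff streams over the 5 periods until play realigns: cooperate → 17(1+β+…+β^4); deviate → 20 + 6(β+…+β^4).
Cooperation is sustained iff (17−6)(β+…+β^4) ≥ 20−17.
β+…+β^4 = 1/5·(1−(1/5)^4)/(1−1/5) = 0.2496, and (20−17)/(17−6) = 0.2727.
0.2496 < 0.2727, so cooperation is not sustainable.

Yes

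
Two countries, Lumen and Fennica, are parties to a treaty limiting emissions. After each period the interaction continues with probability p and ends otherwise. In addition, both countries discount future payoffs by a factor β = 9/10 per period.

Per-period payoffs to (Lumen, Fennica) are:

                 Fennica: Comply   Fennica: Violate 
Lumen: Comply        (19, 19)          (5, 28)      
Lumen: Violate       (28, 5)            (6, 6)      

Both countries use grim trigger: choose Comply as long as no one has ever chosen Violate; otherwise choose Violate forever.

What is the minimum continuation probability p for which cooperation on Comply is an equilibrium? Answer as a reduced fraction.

With continuation probability p and discount β, the effective per-period discount factor is βp.
Grim-trigger IC: βp ≥ (28−19)/(28−6) = 9/22.
So p ≥ (9/22)/(9/10) = 5/11.

5/11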